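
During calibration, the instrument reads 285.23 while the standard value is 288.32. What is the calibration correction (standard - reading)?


Correction = standard - reading
= 288.32 - 285.23
= 3.0900

3.0900


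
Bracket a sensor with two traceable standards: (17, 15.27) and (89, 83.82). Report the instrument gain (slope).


slope = (y2 - y1) / (x2 - x1)
= (83.82 - 15.27) / (89 - 17)
= 68.5500 / 72
= 0.9521

0.9521


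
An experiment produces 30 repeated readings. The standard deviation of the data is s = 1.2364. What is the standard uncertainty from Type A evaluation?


u_A = s / sqrt(n)
u_A = 1.2364 / sqrt(30)
u_A = 1.2364 / 5.4772256
u_A = 0.2257

0.2257


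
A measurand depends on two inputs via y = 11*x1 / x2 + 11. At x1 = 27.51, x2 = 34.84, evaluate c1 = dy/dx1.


y = 11*x1 / x2 + 11
dy/dx1 = 11/x2
Evaluate at x2 = 34.84: c1 = 11 / 34.84
c1 = 0.3157

0.3157


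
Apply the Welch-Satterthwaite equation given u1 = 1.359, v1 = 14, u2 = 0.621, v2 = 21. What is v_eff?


uc = sqrt(u1^2 + u2^2) = sqrt(1.359^2 + 0.621^2) = 1.4941626
v_eff = uc^4 / (u1^4/v1 + u2^4/v2)
= 1.4941626^4 / (1.359^4/14 + 0.621^4/21)
= 4.9841539 / 0.25072253
v_eff = 19.8792

19.8792


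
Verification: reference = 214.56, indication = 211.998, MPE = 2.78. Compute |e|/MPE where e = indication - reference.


e = indication - reference = 211.998 - 214.56 = -2.5620
|e| = 2.5620
ratio = |e| / MPE = 2.5620 / 2.78
ratio = 0.9216

0.9216


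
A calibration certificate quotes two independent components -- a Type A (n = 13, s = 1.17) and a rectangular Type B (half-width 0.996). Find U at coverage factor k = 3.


u_A = s / sqrt(n) = 1.17 / sqrt(13) = 0.32449961
u_B = half_width / sqrt(3) = 0.996 / sqrt(3) = 0.57504087
uc = sqrt(u_A^2 + u_B^2) = sqrt(0.32449961^2 + 0.57504087^2) = 0.66028176
U = k * uc = 3 * 0.66028176
U = 1.9808

1.9808


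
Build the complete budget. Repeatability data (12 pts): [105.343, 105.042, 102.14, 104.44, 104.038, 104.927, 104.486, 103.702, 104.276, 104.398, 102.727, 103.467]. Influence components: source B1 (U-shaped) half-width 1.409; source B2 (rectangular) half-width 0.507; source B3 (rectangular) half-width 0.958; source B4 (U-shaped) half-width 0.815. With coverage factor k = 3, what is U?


mean = (105.343 + 105.042 + 102.14 + 104.44 + 104.038 + 104.927 + 104.486 + 103.702 + 104.276 + 104.398 + 102.727 + 103.467) / 12 = 104.0821667
s = sqrt(sum((x - mean)^2)/(n-1)) = 0.94323272
u_A = s / sqrt(n) = 0.94323272 / sqrt(12) = 0.27228783
u_B1 = 1.409 / sqrt(2) = 0.99631345
u_B2 = 0.507 / sqrt(3) = 0.29271659
u_B3 = 0.958 / sqrt(3) = 0.55310156
u_B4 = 0.815 / sqrt(2) = 0.57629203
uc = sqrt(0.27228783^2 + 0.99631345^2 + 0.29271659^2 + 0.55310156^2 + 0.57629203^2) = 1.3380949
U = k * uc = 3 * 1.3380949
U = 4.0143

4.0143


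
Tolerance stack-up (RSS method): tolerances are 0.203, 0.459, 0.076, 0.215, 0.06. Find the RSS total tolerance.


RSS = sqrt(0.203^2 + 0.459^2 + 0.076^2 + 0.215^2 + 0.06^2)
= sqrt(0.307491)
= 0.5545

0.5545


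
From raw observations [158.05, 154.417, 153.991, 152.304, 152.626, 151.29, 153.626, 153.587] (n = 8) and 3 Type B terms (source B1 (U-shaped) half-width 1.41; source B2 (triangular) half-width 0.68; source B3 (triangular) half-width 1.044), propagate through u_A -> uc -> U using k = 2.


mean = (158.05 + 154.417 + 153.991 + 152.304 + 152.626 + 151.29 + 153.626 + 153.587) / 8 = 153.736375
s = sqrt(sum((x - mean)^2)/(n-1)) = 2.015629
u_A = s / sqrt(n) = 2.015629 / sqrt(8) = 0.71263247
u_B1 = 1.41 / sqrt(2) = 0.99702056
u_B2 = 0.68 / sqrt(6) = 0.27760884
u_B3 = 1.044 / sqrt(6) = 0.42621122
uc = sqrt(0.71263247^2 + 0.99702056^2 + 0.27760884^2 + 0.42621122^2) = 1.3268827
U = k * uc = 2 * 1.3268827
U = 2.6538

2.6538


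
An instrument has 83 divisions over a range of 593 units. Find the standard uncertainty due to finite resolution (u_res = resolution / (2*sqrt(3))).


resolution = range / divisions
resolution = 593 / 83 = 7.1445783
u_res = resolution / (2*sqrt(3))
u_res = 7.1445783 / 3.4641016
u_res = 2.0625

2.0625


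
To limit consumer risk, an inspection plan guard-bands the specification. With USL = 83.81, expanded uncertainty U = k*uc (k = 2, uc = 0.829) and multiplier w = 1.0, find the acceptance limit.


U = k * uc = 2 * 0.829 = 1.658
guard band g = w * U = 1.0 * 1.658 = 1.658
AL = USL - g = 83.81 - 1.658
AL = 82.1520

82.1520


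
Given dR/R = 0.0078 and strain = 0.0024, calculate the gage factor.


GF = (dR/R) / epsilon
= 0.0078 / 0.0024
= 3.2500

3.2500


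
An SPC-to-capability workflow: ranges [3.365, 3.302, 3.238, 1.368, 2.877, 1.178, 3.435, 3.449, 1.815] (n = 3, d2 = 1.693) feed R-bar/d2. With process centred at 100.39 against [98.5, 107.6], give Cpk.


R_bar = (3.365 + 3.302 + 3.238 + 1.368 + 2.877 + 1.178 + 3.435 + 3.449 + 1.815) / 9 = 2.6696667
sigma = R_bar / d2 = 2.6696667 / 1.693 = 1.5768852
Cp = (USL - LSL)/(6*sigma) = (107.6 - 98.5)/(6*1.5768852) = 0.9618
Cpu = (107.6 - 100.39)/(3*1.5768852) = 1.5241
Cpl = (100.39 - 98.5)/(3*1.5768852) = 0.3995
Cpk = min(Cpu, Cpl) = 0.3995

0.3995


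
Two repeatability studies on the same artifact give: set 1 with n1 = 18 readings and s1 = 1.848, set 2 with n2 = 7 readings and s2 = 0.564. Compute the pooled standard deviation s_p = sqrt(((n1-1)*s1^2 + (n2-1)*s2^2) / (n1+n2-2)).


s_p = sqrt(((n1-1)*s1^2 + (n2-1)*s2^2) / (n1+n2-2))
numerator = (18-1)*1.848^2 + (7-1)*0.564^2 = 58.056768 + 1.908576 = 59.965344
denominator = 18 + 7 - 2 = 23
s_p^2 = 59.965344 / 23 = 2.6071889
s_p = sqrt(2.6071889) = 1.6147

1.6147


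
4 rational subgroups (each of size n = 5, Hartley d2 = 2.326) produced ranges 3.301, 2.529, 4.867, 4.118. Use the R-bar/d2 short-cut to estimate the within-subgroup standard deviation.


R_bar = (3.301 + 2.529 + 4.867 + 4.118) / 4
R_bar = 14.815 / 4 = 3.70375
sigma_hat = R_bar / d2 = 3.70375 / 2.326 = 1.5923

1.5923


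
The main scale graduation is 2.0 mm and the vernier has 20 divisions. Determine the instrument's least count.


LC = MSD / n_div
= 2.0 / 20
= 0.1000

0.1000


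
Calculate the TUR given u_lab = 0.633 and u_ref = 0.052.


TUR = u_lab / u_ref
= 0.633 / 0.052
= 12.1731

12.1731


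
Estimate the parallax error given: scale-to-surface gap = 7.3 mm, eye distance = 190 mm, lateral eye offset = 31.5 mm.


error = h * offset / d
= 7.3 * 31.5 / 190
= 1.2103

1.2103


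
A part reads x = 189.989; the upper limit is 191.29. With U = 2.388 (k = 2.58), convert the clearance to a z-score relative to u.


u = U / k = 2.388 / 2.58 = 0.9255814
margin = |USL - x| = |191.29 - 189.989| = 1.301
z = margin / u = 1.301 / 0.9255814
z = 1.4056

1.4056


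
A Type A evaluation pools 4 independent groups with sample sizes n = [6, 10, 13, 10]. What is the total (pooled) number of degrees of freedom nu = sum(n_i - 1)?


nu = sum_i (n_i - 1)
nu = ((6 - 1) + (10 - 1) + (13 - 1) + (10 - 1))
nu = 5 + 9 + 12 + 9
nu = 35

35


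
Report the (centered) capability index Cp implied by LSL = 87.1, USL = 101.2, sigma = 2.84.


Cp = (USL - LSL) / (6 * sigma)
= (101.2 - 87.1) / (6 * 2.84)
= 14.1000 / 17.0400
= 0.8275

0.8275


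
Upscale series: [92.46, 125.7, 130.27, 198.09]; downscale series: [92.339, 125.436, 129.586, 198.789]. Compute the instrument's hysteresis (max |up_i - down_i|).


|92.46 - 92.339| = 0.1210
|125.7 - 125.436| = 0.2640
|130.27 - 129.586| = 0.6840
|198.09 - 198.789| = 0.6990
hysteresis = max(diffs) = 0.6990

0.6990


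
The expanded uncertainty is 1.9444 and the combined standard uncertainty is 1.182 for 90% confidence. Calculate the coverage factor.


k = U / uc
k = 1.9444 / 1.182
k = 1.645

1.645


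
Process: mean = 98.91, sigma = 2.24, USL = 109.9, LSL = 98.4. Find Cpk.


Cpu = (USL - mean) / (3*sigma) = (109.9 - 98.91) / (3*2.24) = 1.6354
Cpl = (mean - LSL) / (3*sigma) = (98.91 - 98.4) / (3*2.24) = 0.0759
Cpk = min(Cpu, Cpl) = 0.0759

0.0759


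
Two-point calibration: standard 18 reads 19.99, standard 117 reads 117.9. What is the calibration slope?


slope = (y2 - y1) / (x2 - x1)
= (117.9 - 19.99) / (117 - 18)
= 97.9100 / 99
= 0.9890

0.9890


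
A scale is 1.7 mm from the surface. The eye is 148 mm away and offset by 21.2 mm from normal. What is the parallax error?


error = h * offset / d
= 1.7 * 21.2 / 148
= 0.2435

0.2435


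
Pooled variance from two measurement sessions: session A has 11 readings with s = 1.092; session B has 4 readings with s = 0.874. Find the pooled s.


s_p = sqrt(((n1-1)*s1^2 + (n2-1)*s2^2) / (n1+n2-2))
numerator = (11-1)*1.092^2 + (4-1)*0.874^2 = 11.92464 + 2.291628 = 14.216268
denominator = 11 + 4 - 2 = 13
s_p^2 = 14.216268 / 13 = 1.0935591
s_p = sqrt(1.0935591) = 1.0457

1.0457


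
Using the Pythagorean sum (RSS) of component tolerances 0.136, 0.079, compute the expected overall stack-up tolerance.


RSS = sqrt(0.136^2 + 0.079^2)
= sqrt(0.024737)
= 0.1573

0.1573


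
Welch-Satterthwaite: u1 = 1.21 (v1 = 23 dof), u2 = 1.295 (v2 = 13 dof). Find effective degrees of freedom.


uc = sqrt(u1^2 + u2^2) = sqrt(1.21^2 + 1.295^2) = 1.7723219
v_eff = uc^4 / (u1^4/v1 + u2^4/v2)
= 1.7723219^4 / (1.21^4/23 + 1.295^4/13)
= 9.8666657 / 0.30953896
v_eff = 31.8754

31.8754


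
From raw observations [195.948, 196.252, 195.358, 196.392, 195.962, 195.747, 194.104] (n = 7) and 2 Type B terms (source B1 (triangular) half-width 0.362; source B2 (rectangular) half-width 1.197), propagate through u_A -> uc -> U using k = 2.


mean = (195.948 + 196.252 + 195.358 + 196.392 + 195.962 + 195.747 + 194.104) / 7 = 195.6804286
s = sqrt(sum((x - mean)^2)/(n-1)) = 0.77216403
u_A = s / sqrt(n) = 0.77216403 / sqrt(7) = 0.29185057
u_B1 = 0.362 / sqrt(6) = 0.14778588
u_B2 = 1.197 / sqrt(3) = 0.69108827
uc = sqrt(0.29185057^2 + 0.14778588^2 + 0.69108827^2) = 0.76460475
U = k * uc = 2 * 0.76460475
U = 1.5292

1.5292


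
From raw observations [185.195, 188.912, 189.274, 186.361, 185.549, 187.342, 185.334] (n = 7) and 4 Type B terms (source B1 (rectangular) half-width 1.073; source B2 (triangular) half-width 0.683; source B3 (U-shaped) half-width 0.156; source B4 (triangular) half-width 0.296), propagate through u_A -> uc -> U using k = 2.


mean = (185.195 + 188.912 + 189.274 + 186.361 + 185.549 + 187.342 + 185.334) / 7 = 186.8524286
s = sqrt(sum((x - mean)^2)/(n-1)) = 1.6999336
u_A = s / sqrt(n) = 1.6999336 / sqrt(7) = 0.64251451
u_B1 = 1.073 / sqrt(3) = 0.61949684
u_B2 = 0.683 / sqrt(6) = 0.27883358
u_B3 = 0.156 / sqrt(2) = 0.11030866
u_B4 = 0.296 / sqrt(6) = 0.12084149
uc = sqrt(0.64251451^2 + 0.61949684^2 + 0.27883358^2 + 0.11030866^2 + 0.12084149^2) = 0.94927344
U = k * uc = 2 * 0.94927344
U = 1.8985

1.8985


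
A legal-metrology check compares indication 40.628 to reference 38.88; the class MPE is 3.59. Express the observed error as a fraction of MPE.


e = indication - reference = 40.628 - 38.88 = 1.7480
|e| = 1.7480
ratio = |e| / MPE = 1.7480 / 3.59
ratio = 0.4869

0.4869


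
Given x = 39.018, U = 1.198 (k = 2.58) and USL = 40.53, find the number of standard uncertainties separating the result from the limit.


u = U / k = 1.198 / 2.58 = 0.46434109
margin = |USL - x| = |40.53 - 39.018| = 1.512
z = margin / u = 1.512 / 0.46434109
z = 3.2562

3.2562


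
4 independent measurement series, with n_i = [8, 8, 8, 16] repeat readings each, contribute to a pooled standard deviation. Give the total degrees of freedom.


nu = sum_i (n_i - 1)
nu = ((8 - 1) + (8 - 1) + (8 - 1) + (16 - 1))
nu = 7 + 7 + 7 + 15
nu = 36

36


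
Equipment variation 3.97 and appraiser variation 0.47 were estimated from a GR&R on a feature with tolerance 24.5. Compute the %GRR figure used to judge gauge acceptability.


GRR = sqrt(EV^2 + AV^2) = sqrt(3.97^2 + 0.47^2) = 3.9977244
%GRR = GRR / tol * 100 = 3.9977244 / 24.5 * 100
%GRR = 16.3172

16.3172


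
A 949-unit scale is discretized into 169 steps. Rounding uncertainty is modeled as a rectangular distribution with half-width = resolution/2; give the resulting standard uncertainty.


resolution = range / divisions
resolution = 949 / 169 = 5.6153846
u_res = resolution / (2*sqrt(3))
u_res = 5.6153846 / 3.4641016
u_res = 1.6210

1.6210


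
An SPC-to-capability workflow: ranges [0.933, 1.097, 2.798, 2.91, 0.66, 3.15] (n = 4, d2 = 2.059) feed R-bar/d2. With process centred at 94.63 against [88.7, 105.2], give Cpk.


R_bar = (0.933 + 1.097 + 2.798 + 2.91 + 0.66 + 3.15) / 6 = 1.9246667
sigma = R_bar / d2 = 1.9246667 / 2.059 = 0.93475799
Cp = (USL - LSL)/(6*sigma) = (105.2 - 88.7)/(6*0.93475799) = 2.9419
Cpu = (105.2 - 94.63)/(3*0.93475799) = 3.7692
Cpl = (94.63 - 88.7)/(3*0.93475799) = 2.1146
Cpk = min(Cpu, Cpl) = 2.1146

2.1146


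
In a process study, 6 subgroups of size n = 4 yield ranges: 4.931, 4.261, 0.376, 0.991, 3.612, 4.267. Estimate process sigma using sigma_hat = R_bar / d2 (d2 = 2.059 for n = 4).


R_bar = (4.931 + 4.261 + 0.376 + 0.991 + 3.612 + 4.267) / 6
R_bar = 18.438 / 6 = 3.073
sigma_hat = R_bar / d2 = 3.073 / 2.059 = 1.4925

1.4925


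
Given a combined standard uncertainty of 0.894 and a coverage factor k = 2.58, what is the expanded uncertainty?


U = k * uc
U = 2.58 * 0.894
U = 2.3065

2.3065


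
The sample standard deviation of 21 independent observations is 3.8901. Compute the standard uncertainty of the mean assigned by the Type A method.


u_A = s / sqrt(n)
u_A = 3.8901 / sqrt(21)
u_A = 3.8901 / 4.5825757
u_A = 0.8489

0.8489


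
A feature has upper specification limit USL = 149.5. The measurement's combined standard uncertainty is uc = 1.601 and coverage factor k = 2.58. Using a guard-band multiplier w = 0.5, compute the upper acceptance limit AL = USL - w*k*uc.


U = k * uc = 2.58 * 1.601 = 4.13058
guard band g = w * U = 0.5 * 4.13058 = 2.06529
AL = USL - g = 149.5 - 2.06529
AL = 147.4347

147.4347


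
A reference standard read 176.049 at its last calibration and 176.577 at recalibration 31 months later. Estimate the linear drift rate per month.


rate = (v2 - v1) / months
= (176.577 - 176.049) / 31
= 0.5280 / 31
= 0.0170

0.0170


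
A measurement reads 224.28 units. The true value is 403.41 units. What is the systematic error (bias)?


Systematic error = measured - true
= 224.28 - 403.41
= -179.1300

-179.1300


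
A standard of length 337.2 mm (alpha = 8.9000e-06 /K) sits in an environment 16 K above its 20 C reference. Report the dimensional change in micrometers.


dL = L * alpha * dT
= 337.2 * 8.9000e-06 * 16
= 0.0480173 mm
dL_um = 0.0480173 * 1000 = 48.0173 um

48.0173


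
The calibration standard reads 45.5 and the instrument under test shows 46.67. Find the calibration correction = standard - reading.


Correction = standard - reading
= 45.5 - 46.67
= -1.1700

-1.1700


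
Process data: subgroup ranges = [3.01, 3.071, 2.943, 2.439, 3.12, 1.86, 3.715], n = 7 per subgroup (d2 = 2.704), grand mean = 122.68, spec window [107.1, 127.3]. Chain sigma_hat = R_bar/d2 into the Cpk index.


R_bar = (3.01 + 3.071 + 2.943 + 2.439 + 3.12 + 1.86 + 3.715) / 7 = 2.8797143
sigma = R_bar / d2 = 2.8797143 / 2.704 = 1.0649831
Cp = (USL - LSL)/(6*sigma) = (127.3 - 107.1)/(6*1.0649831) = 3.1612
Cpu = (127.3 - 122.68)/(3*1.0649831) = 1.4460
Cpl = (122.68 - 107.1)/(3*1.0649831) = 4.8764
Cpk = min(Cpu, Cpl) = 1.4460

1.4460


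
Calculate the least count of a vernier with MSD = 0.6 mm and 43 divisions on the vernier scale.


LC = MSD / n_div
= 0.6 / 43
= 0.0140

0.0140


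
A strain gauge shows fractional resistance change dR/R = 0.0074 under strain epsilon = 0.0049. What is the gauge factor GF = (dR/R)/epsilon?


GF = (dR/R) / epsilon
= 0.0074 / 0.0049
= 1.5102

1.5102


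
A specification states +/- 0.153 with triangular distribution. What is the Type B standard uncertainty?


u_B = half_width / sqrt(6)
u_B = 0.153 / 2.4494897
u_B = 0.0625

0.0625


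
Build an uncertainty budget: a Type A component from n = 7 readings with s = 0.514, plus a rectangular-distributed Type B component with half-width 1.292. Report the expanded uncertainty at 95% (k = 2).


u_A = s / sqrt(n) = 0.514 / sqrt(7) = 0.19427374
u_B = half_width / sqrt(3) = 1.292 / sqrt(3) = 0.74593655
uc = sqrt(u_A^2 + u_B^2) = sqrt(0.19427374^2 + 0.74593655^2) = 0.7708201
U = k * uc = 2 * 0.7708201
U = 1.5416

1.5416


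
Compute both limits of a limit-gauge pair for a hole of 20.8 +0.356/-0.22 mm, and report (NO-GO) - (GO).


GO = nominal - lower_tol (smallest hole = maximum material condition)
GO = 20.8 - 0.22 = 20.58
NO-GO = nominal + upper_tol (largest hole = least material condition)
NO-GO = 20.8 + 0.356 = 21.156
spread = NO-GO - GO = 21.156 - 20.58 = 0.5760

0.5760


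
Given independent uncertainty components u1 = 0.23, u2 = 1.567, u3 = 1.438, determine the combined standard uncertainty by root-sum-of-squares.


uc = sqrt(0.23^2 + 1.567^2 + 1.438^2)
uc = sqrt(4.576233)
uc = 2.1392

2.1392


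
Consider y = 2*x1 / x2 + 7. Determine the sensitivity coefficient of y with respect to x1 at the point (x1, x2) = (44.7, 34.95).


y = 2*x1 / x2 + 7
dy/dx1 = 2/x2
Evaluate at x2 = 34.95: c1 = 2 / 34.95
c1 = 0.0572

0.0572


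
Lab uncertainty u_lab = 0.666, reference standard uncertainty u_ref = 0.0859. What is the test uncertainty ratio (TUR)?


TUR = u_lab / u_ref
= 0.666 / 0.0859
= 7.7532

7.7532


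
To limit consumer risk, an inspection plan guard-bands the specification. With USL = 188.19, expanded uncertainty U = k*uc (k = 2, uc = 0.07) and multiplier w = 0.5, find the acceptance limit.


U = k * uc = 2 * 0.07 = 0.14
guard band g = w * U = 0.5 * 0.14 = 0.07
AL = USL - g = 188.19 - 0.07
AL = 188.1200

188.1200


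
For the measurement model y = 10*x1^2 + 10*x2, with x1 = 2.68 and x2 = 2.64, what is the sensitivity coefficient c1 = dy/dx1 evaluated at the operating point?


y = 10*x1^2 + 10*x2
dy/dx1 = 2*10*x1
Evaluate at x1 = 2.68: c1 = 20 * 2.68
c1 = 53.6000

53.6000


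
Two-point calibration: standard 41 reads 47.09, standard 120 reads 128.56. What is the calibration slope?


slope = (y2 - y1) / (x2 - x1)
= (128.56 - 47.09) / (120 - 41)
= 81.4700 / 79
= 1.0313

1.0313


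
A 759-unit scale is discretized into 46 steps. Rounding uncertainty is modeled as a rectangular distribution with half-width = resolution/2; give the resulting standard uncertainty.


resolution = range / divisions
resolution = 759 / 46 = 16.5
u_res = resolution / (2*sqrt(3))
u_res = 16.5 / 3.4641016
u_res = 4.7631

4.7631


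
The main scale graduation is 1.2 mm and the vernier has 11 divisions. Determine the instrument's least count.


LC = MSD / n_div
= 1.2 / 11
= 0.1091

0.1091


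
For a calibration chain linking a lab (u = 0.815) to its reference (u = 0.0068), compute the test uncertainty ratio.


TUR = u_lab / u_ref
= 0.815 / 0.0068
= 119.8529

119.8529


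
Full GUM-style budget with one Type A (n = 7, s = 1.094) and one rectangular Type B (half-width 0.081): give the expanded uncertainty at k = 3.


u_A = s / sqrt(n) = 1.094 / sqrt(7) = 0.41349313
u_B = half_width / sqrt(3) = 0.081 / sqrt(3) = 0.046765372
uc = sqrt(u_A^2 + u_B^2) = sqrt(0.41349313^2 + 0.046765372^2) = 0.41612927
U = k * uc = 3 * 0.41612927
U = 1.2484

1.2484


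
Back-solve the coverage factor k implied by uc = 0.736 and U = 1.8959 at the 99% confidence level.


k = U / uc
k = 1.8959 / 0.736
k = 2.576

2.576


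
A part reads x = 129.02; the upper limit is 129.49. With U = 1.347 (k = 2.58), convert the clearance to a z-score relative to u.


u = U / k = 1.347 / 2.58 = 0.52209302
margin = |USL - x| = |129.49 - 129.02| = 0.47
z = margin / u = 0.47 / 0.52209302
z = 0.9002

0.9002


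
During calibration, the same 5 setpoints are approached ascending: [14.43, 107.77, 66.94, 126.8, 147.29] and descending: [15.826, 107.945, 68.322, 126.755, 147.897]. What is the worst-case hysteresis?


|14.43 - 15.826| = 1.3960
|107.77 - 107.945| = 0.1750
|66.94 - 68.322| = 1.3820
|126.8 - 126.755| = 0.0450
|147.29 - 147.897| = 0.6070
hysteresis = max(diffs) = 1.3960

1.3960


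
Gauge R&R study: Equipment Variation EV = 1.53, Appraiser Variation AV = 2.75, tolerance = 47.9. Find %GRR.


GRR = sqrt(EV^2 + AV^2) = sqrt(1.53^2 + 2.75^2) = 3.1469668
%GRR = GRR / tol * 100 = 3.1469668 / 47.9 * 100
%GRR = 6.5699

6.5699


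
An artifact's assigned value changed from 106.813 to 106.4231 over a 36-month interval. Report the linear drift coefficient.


rate = (v2 - v1) / months
= (106.4231 - 106.813) / 36
= -0.3899 / 36
= -0.0108

-0.0108


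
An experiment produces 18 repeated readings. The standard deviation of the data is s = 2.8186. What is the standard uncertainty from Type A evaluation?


u_A = s / sqrt(n)
u_A = 2.8186 / sqrt(18)
u_A = 2.8186 / 4.2426407
u_A = 0.6644

0.6644


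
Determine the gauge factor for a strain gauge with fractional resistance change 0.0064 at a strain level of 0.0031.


GF = (dR/R) / epsilon
= 0.0064 / 0.0031
= 2.0645

2.0645


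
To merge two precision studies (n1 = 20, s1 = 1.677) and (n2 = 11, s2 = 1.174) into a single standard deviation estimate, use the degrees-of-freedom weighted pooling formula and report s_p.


s_p = sqrt(((n1-1)*s1^2 + (n2-1)*s2^2) / (n1+n2-2))
numerator = (20-1)*1.677^2 + (11-1)*1.174^2 = 53.434251 + 13.78276 = 67.217011
denominator = 20 + 11 - 2 = 29
s_p^2 = 67.217011 / 29 = 2.317828
s_p = sqrt(2.317828) = 1.5224

1.5224


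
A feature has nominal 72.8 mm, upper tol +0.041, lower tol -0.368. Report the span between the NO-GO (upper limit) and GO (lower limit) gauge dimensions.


GO = nominal - lower_tol (smallest hole = maximum material condition)
GO = 72.8 - 0.368 = 72.432
NO-GO = nominal + upper_tol (largest hole = least material condition)
NO-GO = 72.8 + 0.041 = 72.841
spread = NO-GO - GO = 72.841 - 72.432 = 0.4090

0.4090


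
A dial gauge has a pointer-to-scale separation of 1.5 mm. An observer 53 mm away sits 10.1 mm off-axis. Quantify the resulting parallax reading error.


error = h * offset / d
= 1.5 * 10.1 / 53
= 0.2858

0.2858


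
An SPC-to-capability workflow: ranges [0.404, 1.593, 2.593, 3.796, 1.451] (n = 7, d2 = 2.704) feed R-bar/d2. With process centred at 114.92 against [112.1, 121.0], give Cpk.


R_bar = (0.404 + 1.593 + 2.593 + 3.796 + 1.451) / 5 = 1.9674
sigma = R_bar / d2 = 1.9674 / 2.704 = 0.72758876
Cp = (USL - LSL)/(6*sigma) = (121.0 - 112.1)/(6*0.72758876) = 2.0387
Cpu = (121.0 - 114.92)/(3*0.72758876) = 2.7855
Cpl = (114.92 - 112.1)/(3*0.72758876) = 1.2919
Cpk = min(Cpu, Cpl) = 1.2919

1.2919


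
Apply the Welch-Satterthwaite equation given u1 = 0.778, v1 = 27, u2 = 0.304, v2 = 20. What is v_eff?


uc = sqrt(u1^2 + u2^2) = sqrt(0.778^2 + 0.304^2) = 0.83528438
v_eff = uc^4 / (u1^4/v1 + u2^4/v2)
= 0.83528438^4 / (0.778^4/27 + 0.304^4/20)
= 0.48678528 / 0.013996248
v_eff = 34.7797

34.7797


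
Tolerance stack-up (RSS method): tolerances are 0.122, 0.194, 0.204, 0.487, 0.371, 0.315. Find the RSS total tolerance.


RSS = sqrt(0.122^2 + 0.194^2 + 0.204^2 + 0.487^2 + 0.371^2 + 0.315^2)
= sqrt(0.568171)
= 0.7538

0.7538


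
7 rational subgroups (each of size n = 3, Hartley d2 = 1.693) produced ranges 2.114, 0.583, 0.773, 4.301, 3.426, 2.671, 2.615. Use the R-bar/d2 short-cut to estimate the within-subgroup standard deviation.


R_bar = (2.114 + 0.583 + 0.773 + 4.301 + 3.426 + 2.671 + 2.615) / 7
R_bar = 16.483 / 7 = 2.3547143
sigma_hat = R_bar / d2 = 2.3547143 / 1.693 = 1.3909

1.3909


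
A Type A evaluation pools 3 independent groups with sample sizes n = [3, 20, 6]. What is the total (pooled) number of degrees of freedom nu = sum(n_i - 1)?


nu = sum_i (n_i - 1)
nu = ((3 - 1) + (20 - 1) + (6 - 1))
nu = 2 + 19 + 5
nu = 26

26


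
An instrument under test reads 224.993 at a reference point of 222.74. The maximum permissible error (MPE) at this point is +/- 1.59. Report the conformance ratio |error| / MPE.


e = indication - reference = 224.993 - 222.74 = 2.2530
|e| = 2.2530
ratio = |e| / MPE = 2.2530 / 1.59
ratio = 1.4170

1.4170


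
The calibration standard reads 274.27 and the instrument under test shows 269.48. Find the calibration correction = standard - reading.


Correction = standard - reading
= 274.27 - 269.48
= 4.7900

4.7900


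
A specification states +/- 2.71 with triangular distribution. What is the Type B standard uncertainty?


u_B = half_width / sqrt(6)
u_B = 2.71 / 2.4494897
u_B = 1.1064

1.1064


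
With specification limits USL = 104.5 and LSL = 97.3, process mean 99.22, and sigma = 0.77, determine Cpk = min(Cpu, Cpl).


Cpu = (USL - mean) / (3*sigma) = (104.5 - 99.22) / (3*0.77) = 2.2857
Cpl = (mean - LSL) / (3*sigma) = (99.22 - 97.3) / (3*0.77) = 0.8312
Cpk = min(Cpu, Cpl) = 0.8312

0.8312


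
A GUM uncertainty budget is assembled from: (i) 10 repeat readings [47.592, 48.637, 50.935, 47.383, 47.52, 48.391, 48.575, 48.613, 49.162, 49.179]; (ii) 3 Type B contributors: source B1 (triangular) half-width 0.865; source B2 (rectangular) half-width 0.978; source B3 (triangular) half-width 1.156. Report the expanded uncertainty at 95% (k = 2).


mean = (47.592 + 48.637 + 50.935 + 47.383 + 47.52 + 48.391 + 48.575 + 48.613 + 49.162 + 49.179) / 10 = 48.5987
s = sqrt(sum((x - mean)^2)/(n-1)) = 1.0441738
u_A = s / sqrt(n) = 1.0441738 / sqrt(10) = 0.33019675
u_B1 = 0.865 / sqrt(6) = 0.35313477
u_B2 = 0.978 / sqrt(3) = 0.56464856
u_B3 = 1.156 / sqrt(6) = 0.47193502
uc = sqrt(0.33019675^2 + 0.35313477^2 + 0.56464856^2 + 0.47193502^2) = 0.88050254
U = k * uc = 2 * 0.88050254
U = 1.7610

1.7610


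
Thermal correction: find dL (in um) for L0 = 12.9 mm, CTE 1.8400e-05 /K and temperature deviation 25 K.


dL = L * alpha * dT
= 12.9 * 1.8400e-05 * 25
= 0.0059340 mm
dL_um = 0.0059340 * 1000 = 5.9340 um

5.9340


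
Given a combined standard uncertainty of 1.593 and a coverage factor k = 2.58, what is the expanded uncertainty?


U = k * uc
U = 2.58 * 1.593
U = 4.1099

4.1099


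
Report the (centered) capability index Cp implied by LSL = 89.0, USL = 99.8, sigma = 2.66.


Cp = (USL - LSL) / (6 * sigma)
= (99.8 - 89.0) / (6 * 2.66)
= 10.8000 / 15.9600
= 0.6767

0.6767


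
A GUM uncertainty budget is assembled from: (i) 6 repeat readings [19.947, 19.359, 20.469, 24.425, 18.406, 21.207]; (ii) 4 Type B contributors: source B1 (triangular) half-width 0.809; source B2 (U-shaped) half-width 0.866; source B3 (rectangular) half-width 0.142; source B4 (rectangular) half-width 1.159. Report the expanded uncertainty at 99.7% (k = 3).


mean = (19.947 + 19.359 + 20.469 + 24.425 + 18.406 + 21.207) / 6 = 20.6355
s = sqrt(sum((x - mean)^2)/(n-1)) = 2.0875248
u_A = s / sqrt(n) = 2.0875248 / sqrt(6) = 0.85222843
u_B1 = 0.809 / sqrt(6) = 0.33027287
u_B2 = 0.866 / sqrt(2) = 0.61235447
u_B3 = 0.142 / sqrt(3) = 0.081983738
u_B4 = 1.159 / sqrt(3) = 0.66914896
uc = sqrt(0.85222843^2 + 0.33027287^2 + 0.61235447^2 + 0.081983738^2 + 0.66914896^2) = 1.2902841
U = k * uc = 3 * 1.2902841
U = 3.8709

3.8709


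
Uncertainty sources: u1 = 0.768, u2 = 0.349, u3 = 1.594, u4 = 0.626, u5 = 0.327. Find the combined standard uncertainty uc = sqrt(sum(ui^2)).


uc = sqrt(0.768^2 + 0.349^2 + 1.594^2 + 0.626^2 + 0.327^2)
uc = sqrt(3.751266)
uc = 1.9368

1.9368


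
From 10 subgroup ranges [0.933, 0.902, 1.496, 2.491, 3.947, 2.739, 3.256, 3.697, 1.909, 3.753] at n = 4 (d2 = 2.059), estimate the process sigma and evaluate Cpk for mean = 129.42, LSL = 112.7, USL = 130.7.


R_bar = (0.933 + 0.902 + 1.496 + 2.491 + 3.947 + 2.739 + 3.256 + 3.697 + 1.909 + 3.753) / 10 = 2.5123
sigma = R_bar / d2 = 2.5123 / 2.059 = 1.2201554
Cp = (USL - LSL)/(6*sigma) = (130.7 - 112.7)/(6*1.2201554) = 2.4587
Cpu = (130.7 - 129.42)/(3*1.2201554) = 0.3497
Cpl = (129.42 - 112.7)/(3*1.2201554) = 4.5677
Cpk = min(Cpu, Cpl) = 0.3497

0.3497


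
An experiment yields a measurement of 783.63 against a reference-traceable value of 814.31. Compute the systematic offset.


Systematic error = measured - true
= 783.63 - 814.31
= -30.6800

-30.6800


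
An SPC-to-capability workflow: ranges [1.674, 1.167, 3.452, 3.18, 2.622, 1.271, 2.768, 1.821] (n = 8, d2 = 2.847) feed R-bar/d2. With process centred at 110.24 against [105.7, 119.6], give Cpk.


R_bar = (1.674 + 1.167 + 3.452 + 3.18 + 2.622 + 1.271 + 2.768 + 1.821) / 8 = 2.244375
sigma = R_bar / d2 = 2.244375 / 2.847 = 0.78832982
Cp = (USL - LSL)/(6*sigma) = (119.6 - 105.7)/(6*0.78832982) = 2.9387
Cpu = (119.6 - 110.24)/(3*0.78832982) = 3.9577
Cpl = (110.24 - 105.7)/(3*0.78832982) = 1.9197
Cpk = min(Cpu, Cpl) = 1.9197

1.9197


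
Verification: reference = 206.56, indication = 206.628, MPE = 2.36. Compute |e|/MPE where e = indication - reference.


e = indication - reference = 206.628 - 206.56 = 0.0680
|e| = 0.0680
ratio = |e| / MPE = 0.0680 / 2.36
ratio = 0.0288

0.0288


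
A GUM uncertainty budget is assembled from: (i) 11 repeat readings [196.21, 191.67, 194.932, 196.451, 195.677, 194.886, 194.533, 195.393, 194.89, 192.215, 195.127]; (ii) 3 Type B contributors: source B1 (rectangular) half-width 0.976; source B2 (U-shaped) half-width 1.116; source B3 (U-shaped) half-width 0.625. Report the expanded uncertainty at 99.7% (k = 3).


mean = (196.21 + 191.67 + 194.932 + 196.451 + 195.677 + 194.886 + 194.533 + 195.393 + 194.89 + 192.215 + 195.127) / 11 = 194.7258182
s = sqrt(sum((x - mean)^2)/(n-1)) = 1.4988132
u_A = s / sqrt(n) = 1.4988132 / sqrt(11) = 0.45190918
u_B1 = 0.976 / sqrt(3) = 0.56349386
u_B2 = 1.116 / sqrt(2) = 0.78913117
u_B3 = 0.625 / sqrt(2) = 0.44194174
uc = sqrt(0.45190918^2 + 0.56349386^2 + 0.78913117^2 + 0.44194174^2) = 1.157492
U = k * uc = 3 * 1.157492
U = 3.4725

3.4725


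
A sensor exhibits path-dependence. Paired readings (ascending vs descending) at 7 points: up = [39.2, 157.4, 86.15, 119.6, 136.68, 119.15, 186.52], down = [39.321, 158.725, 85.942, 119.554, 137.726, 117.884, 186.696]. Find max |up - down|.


|39.2 - 39.321| = 0.1210
|157.4 - 158.725| = 1.3250
|86.15 - 85.942| = 0.2080
|119.6 - 119.554| = 0.0460
|136.68 - 137.726| = 1.0460
|119.15 - 117.884| = 1.2660
|186.52 - 186.696| = 0.1760
hysteresis = max(diffs) = 1.3250

1.3250


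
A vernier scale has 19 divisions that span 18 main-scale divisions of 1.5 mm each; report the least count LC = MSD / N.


LC = MSD / n_div
= 1.5 / 19
= 0.0789

0.0789


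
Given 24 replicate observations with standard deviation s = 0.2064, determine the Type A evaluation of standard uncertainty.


u_A = s / sqrt(n)
u_A = 0.2064 / sqrt(24)
u_A = 0.2064 / 4.8989795
u_A = 0.0421

0.0421


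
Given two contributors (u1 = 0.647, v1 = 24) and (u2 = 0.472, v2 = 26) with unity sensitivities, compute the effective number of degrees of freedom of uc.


uc = sqrt(u1^2 + u2^2) = sqrt(0.647^2 + 0.472^2) = 0.80087015
v_eff = uc^4 / (u1^4/v1 + u2^4/v2)
= 0.80087015^4 / (0.647^4/24 + 0.472^4/26)
= 0.41138498 / 0.009210346
v_eff = 44.6655

44.6655


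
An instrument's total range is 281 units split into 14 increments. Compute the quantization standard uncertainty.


resolution = range / divisions
resolution = 281 / 14 = 20.071429
u_res = resolution / (2*sqrt(3))
u_res = 20.071429 / 3.4641016
u_res = 5.7941

5.7941


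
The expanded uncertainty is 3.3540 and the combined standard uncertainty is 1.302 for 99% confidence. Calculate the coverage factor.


k = U / uc
k = 3.3540 / 1.302
k = 2.576

2.576


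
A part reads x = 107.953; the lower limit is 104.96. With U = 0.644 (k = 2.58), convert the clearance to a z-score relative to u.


u = U / k = 0.644 / 2.58 = 0.2496124
margin = |LSL - x| = |104.96 - 107.953| = 2.993
z = margin / u = 2.993 / 0.2496124
z = 11.9906

11.9906


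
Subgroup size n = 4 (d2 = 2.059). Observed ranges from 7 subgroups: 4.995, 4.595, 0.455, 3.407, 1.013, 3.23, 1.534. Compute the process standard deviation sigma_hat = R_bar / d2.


R_bar = (4.995 + 4.595 + 0.455 + 3.407 + 1.013 + 3.23 + 1.534) / 7
R_bar = 19.229 / 7 = 2.747
sigma_hat = R_bar / d2 = 2.747 / 2.059 = 1.3341

1.3341


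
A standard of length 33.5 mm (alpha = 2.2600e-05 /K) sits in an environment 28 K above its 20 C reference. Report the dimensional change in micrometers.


dL = L * alpha * dT
= 33.5 * 2.2600e-05 * 28
= 0.0211988 mm
dL_um = 0.0211988 * 1000 = 21.1988 um

21.1988


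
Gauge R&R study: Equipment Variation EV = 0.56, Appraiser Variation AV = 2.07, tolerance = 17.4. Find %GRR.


GRR = sqrt(EV^2 + AV^2) = sqrt(0.56^2 + 2.07^2) = 2.1444113
%GRR = GRR / tol * 100 = 2.1444113 / 17.4 * 100
%GRR = 12.3242

12.3242


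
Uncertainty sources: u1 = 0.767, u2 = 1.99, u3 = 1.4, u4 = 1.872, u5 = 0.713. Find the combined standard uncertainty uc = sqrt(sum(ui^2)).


uc = sqrt(0.767^2 + 1.99^2 + 1.4^2 + 1.872^2 + 0.713^2)
uc = sqrt(10.521142)
uc = 3.2436

3.2436


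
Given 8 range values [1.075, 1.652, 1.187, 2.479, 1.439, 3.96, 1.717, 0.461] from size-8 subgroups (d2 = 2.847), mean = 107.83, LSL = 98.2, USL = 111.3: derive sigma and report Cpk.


R_bar = (1.075 + 1.652 + 1.187 + 2.479 + 1.439 + 3.96 + 1.717 + 0.461) / 8 = 1.74625
sigma = R_bar / d2 = 1.74625 / 2.847 = 0.61336495
Cp = (USL - LSL)/(6*sigma) = (111.3 - 98.2)/(6*0.61336495) = 3.5596
Cpu = (111.3 - 107.83)/(3*0.61336495) = 1.8858
Cpl = (107.83 - 98.2)/(3*0.61336495) = 5.2334
Cpk = min(Cpu, Cpl) = 1.8858

1.8858


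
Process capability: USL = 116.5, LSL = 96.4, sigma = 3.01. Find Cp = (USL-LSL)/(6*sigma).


Cp = (USL - LSL) / (6 * sigma)
= (116.5 - 96.4) / (6 * 3.01)
= 20.1000 / 18.0600
= 1.1130

1.1130


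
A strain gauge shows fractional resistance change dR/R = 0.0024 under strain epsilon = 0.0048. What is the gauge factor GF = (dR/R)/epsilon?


GF = (dR/R) / epsilon
= 0.0024 / 0.0048
= 0.5000

0.5000


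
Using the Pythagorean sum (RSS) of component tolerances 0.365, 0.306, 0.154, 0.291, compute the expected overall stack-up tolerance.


RSS = sqrt(0.365^2 + 0.306^2 + 0.154^2 + 0.291^2)
= sqrt(0.335258)
= 0.5790

0.5790


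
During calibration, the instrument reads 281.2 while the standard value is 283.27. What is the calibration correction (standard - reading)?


Correction = standard - reading
= 283.27 - 281.2
= 2.0700

2.0700


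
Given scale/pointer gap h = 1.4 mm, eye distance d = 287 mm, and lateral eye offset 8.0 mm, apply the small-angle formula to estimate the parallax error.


error = h * offset / d
= 1.4 * 8.0 / 287
= 0.0390

0.0390


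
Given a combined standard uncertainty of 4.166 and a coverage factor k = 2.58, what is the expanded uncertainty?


U = k * uc
U = 2.58 * 4.166
U = 10.7483

10.7483


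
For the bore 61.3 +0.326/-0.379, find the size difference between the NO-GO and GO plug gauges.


GO = nominal - lower_tol (smallest hole = maximum material condition)
GO = 61.3 - 0.379 = 60.921
NO-GO = nominal + upper_tol (largest hole = least material condition)
NO-GO = 61.3 + 0.326 = 61.626
spread = NO-GO - GO = 61.626 - 60.921 = 0.7050

0.7050


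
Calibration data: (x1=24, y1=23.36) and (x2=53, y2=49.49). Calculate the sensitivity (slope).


slope = (y2 - y1) / (x2 - x1)
= (49.49 - 23.36) / (53 - 24)
= 26.1300 / 29
= 0.9010

0.9010


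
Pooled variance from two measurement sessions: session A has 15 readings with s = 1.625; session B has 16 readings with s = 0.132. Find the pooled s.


s_p = sqrt(((n1-1)*s1^2 + (n2-1)*s2^2) / (n1+n2-2))
numerator = (15-1)*1.625^2 + (16-1)*0.132^2 = 36.96875 + 0.26136 = 37.23011
denominator = 15 + 16 - 2 = 29
s_p^2 = 37.23011 / 29 = 1.2837969
s_p = sqrt(1.2837969) = 1.1330

1.1330


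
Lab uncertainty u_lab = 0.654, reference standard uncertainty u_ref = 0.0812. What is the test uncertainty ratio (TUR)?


TUR = u_lab / u_ref
= 0.654 / 0.0812
= 8.0542

8.0542


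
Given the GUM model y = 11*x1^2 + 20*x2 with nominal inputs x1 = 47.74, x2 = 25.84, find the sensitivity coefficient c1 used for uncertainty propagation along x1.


y = 11*x1^2 + 20*x2
dy/dx1 = 2*11*x1
Evaluate at x1 = 47.74: c1 = 22 * 47.74
c1 = 1050.2800

1050.2800


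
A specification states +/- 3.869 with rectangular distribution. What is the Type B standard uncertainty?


u_B = half_width / sqrt(3)
u_B = 3.869 / 1.7320508
u_B = 2.2338

2.2338


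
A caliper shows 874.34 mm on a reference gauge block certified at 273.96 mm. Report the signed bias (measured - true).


Systematic error = measured - true
= 874.34 - 273.96
= 600.3800

600.3800


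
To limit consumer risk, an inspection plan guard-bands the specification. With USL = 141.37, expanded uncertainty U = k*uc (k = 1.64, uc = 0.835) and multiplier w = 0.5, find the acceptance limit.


U = k * uc = 1.64 * 0.835 = 1.3694
guard band g = w * U = 0.5 * 1.3694 = 0.6847
AL = USL - g = 141.37 - 0.6847
AL = 140.6853

140.6853


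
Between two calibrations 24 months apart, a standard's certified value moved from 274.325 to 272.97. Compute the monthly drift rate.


rate = (v2 - v1) / months
= (272.97 - 274.325) / 24
= -1.3550 / 24
= -0.0565

-0.0565


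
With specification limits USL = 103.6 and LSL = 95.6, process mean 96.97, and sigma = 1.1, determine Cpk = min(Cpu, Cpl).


Cpu = (USL - mean) / (3*sigma) = (103.6 - 96.97) / (3*1.1) = 2.0091
Cpl = (mean - LSL) / (3*sigma) = (96.97 - 95.6) / (3*1.1) = 0.4152
Cpk = min(Cpu, Cpl) = 0.4152

0.4152


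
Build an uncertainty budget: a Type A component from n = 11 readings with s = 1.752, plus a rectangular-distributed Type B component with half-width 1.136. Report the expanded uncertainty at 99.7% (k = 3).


u_A = s / sqrt(n) = 1.752 / sqrt(11) = 0.52824788
u_B = half_width / sqrt(3) = 1.136 / sqrt(3) = 0.65586991
uc = sqrt(u_A^2 + u_B^2) = sqrt(0.52824788^2 + 0.65586991^2) = 0.84214676
U = k * uc = 3 * 0.84214676
U = 2.5264

2.5264


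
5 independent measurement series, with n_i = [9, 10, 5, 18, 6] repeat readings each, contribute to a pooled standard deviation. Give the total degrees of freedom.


nu = sum_i (n_i - 1)
nu = ((9 - 1) + (10 - 1) + (5 - 1) + (18 - 1) + (6 - 1))
nu = 8 + 9 + 4 + 17 + 5
nu = 43

43


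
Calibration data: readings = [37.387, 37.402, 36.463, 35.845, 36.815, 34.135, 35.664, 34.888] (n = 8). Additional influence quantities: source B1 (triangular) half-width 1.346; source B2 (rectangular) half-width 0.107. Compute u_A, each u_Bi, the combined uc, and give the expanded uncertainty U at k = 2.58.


mean = (37.387 + 37.402 + 36.463 + 35.845 + 36.815 + 34.135 + 35.664 + 34.888) / 8 = 36.074875
s = sqrt(sum((x - mean)^2)/(n-1)) = 1.1695425
u_A = s / sqrt(n) = 1.1695425 / sqrt(8) = 0.41349572
u_B1 = 1.346 / sqrt(6) = 0.5495022
u_B2 = 0.107 / sqrt(3) = 0.061776479
uc = sqrt(0.41349572^2 + 0.5495022^2 + 0.061776479^2) = 0.6904692
U = k * uc = 2.58 * 0.6904692
U = 1.7814

1.7814


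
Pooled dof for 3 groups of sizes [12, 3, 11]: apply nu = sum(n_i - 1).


nu = sum_i (n_i - 1)
nu = ((12 - 1) + (3 - 1) + (11 - 1))
nu = 11 + 2 + 10
nu = 23

23


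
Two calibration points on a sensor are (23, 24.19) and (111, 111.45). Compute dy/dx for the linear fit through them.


slope = (y2 - y1) / (x2 - x1)
= (111.45 - 24.19) / (111 - 23)
= 87.2600 / 88
= 0.9916

0.9916


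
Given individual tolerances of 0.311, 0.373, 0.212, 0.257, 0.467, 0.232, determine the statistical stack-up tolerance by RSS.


RSS = sqrt(0.311^2 + 0.373^2 + 0.212^2 + 0.257^2 + 0.467^2 + 0.232^2)
= sqrt(0.618756)
= 0.7866

0.7866


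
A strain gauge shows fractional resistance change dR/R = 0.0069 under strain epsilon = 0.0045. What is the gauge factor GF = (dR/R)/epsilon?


GF = (dR/R) / epsilon
= 0.0069 / 0.0045
= 1.5333

1.5333


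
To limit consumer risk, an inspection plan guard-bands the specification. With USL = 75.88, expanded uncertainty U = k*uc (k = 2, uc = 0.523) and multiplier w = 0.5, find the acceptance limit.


U = k * uc = 2 * 0.523 = 1.046
guard band g = w * U = 0.5 * 1.046 = 0.523
AL = USL - g = 75.88 - 0.523
AL = 75.3570

75.3570


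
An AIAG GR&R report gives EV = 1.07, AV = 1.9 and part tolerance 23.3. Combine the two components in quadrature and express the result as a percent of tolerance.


GRR = sqrt(EV^2 + AV^2) = sqrt(1.07^2 + 1.9^2) = 2.1805733
%GRR = GRR / tol * 100 = 2.1805733 / 23.3 * 100
%GRR = 9.3587

9.3587
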